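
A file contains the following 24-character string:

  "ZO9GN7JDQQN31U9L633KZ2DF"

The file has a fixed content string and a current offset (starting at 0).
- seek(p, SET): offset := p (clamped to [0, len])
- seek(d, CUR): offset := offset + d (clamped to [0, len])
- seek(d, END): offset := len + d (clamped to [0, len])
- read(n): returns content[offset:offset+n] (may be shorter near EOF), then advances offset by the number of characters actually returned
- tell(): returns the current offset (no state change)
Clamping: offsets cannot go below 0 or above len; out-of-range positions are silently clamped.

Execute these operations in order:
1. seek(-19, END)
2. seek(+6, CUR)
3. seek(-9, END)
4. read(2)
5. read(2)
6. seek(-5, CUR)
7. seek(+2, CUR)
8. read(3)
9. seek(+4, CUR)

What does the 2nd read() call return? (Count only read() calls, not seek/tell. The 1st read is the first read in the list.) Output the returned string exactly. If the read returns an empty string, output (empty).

Answer: 33

Derivation:
After 1 (seek(-19, END)): offset=5
After 2 (seek(+6, CUR)): offset=11
After 3 (seek(-9, END)): offset=15
After 4 (read(2)): returned 'L6', offset=17
After 5 (read(2)): returned '33', offset=19
After 6 (seek(-5, CUR)): offset=14
After 7 (seek(+2, CUR)): offset=16
After 8 (read(3)): returned '633', offset=19
After 9 (seek(+4, CUR)): offset=23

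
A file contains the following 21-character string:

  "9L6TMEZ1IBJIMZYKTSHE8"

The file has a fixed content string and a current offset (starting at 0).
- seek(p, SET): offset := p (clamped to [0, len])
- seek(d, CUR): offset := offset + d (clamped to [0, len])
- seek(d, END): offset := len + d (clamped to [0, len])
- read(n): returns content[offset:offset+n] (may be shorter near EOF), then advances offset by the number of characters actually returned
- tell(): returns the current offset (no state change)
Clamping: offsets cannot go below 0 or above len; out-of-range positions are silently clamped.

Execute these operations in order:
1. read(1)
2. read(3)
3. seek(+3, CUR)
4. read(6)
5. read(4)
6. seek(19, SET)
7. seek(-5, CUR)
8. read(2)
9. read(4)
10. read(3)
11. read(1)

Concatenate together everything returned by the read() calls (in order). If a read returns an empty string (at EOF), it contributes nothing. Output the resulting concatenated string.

After 1 (read(1)): returned '9', offset=1
After 2 (read(3)): returned 'L6T', offset=4
After 3 (seek(+3, CUR)): offset=7
After 4 (read(6)): returned '1IBJIM', offset=13
After 5 (read(4)): returned 'ZYKT', offset=17
After 6 (seek(19, SET)): offset=19
After 7 (seek(-5, CUR)): offset=14
After 8 (read(2)): returned 'YK', offset=16
After 9 (read(4)): returned 'TSHE', offset=20
After 10 (read(3)): returned '8', offset=21
After 11 (read(1)): returned '', offset=21

Answer: 9L6T1IBJIMZYKTYKTSHE8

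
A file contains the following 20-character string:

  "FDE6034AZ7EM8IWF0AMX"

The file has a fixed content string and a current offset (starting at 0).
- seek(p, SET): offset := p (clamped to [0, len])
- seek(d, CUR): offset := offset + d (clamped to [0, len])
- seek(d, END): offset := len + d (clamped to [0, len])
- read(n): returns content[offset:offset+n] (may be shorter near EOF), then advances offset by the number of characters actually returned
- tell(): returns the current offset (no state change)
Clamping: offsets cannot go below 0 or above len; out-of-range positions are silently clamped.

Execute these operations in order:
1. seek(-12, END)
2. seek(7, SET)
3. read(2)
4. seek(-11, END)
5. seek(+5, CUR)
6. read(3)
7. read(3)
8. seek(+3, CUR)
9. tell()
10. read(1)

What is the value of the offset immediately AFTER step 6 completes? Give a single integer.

After 1 (seek(-12, END)): offset=8
After 2 (seek(7, SET)): offset=7
After 3 (read(2)): returned 'AZ', offset=9
After 4 (seek(-11, END)): offset=9
After 5 (seek(+5, CUR)): offset=14
After 6 (read(3)): returned 'WF0', offset=17

Answer: 17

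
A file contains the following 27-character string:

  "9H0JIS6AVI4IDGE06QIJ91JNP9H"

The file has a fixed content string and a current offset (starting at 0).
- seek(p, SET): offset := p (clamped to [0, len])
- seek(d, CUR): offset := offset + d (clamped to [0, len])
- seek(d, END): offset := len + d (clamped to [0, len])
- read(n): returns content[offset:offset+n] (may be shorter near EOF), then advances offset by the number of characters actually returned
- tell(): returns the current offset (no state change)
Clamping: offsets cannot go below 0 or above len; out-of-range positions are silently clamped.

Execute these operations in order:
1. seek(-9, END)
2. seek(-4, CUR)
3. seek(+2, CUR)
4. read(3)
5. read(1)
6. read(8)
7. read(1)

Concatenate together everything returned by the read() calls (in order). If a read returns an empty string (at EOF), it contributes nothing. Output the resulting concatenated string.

Answer: 6QIJ91JNP9H

Derivation:
After 1 (seek(-9, END)): offset=18
After 2 (seek(-4, CUR)): offset=14
After 3 (seek(+2, CUR)): offset=16
After 4 (read(3)): returned '6QI', offset=19
After 5 (read(1)): returned 'J', offset=20
After 6 (read(8)): returned '91JNP9H', offset=27
After 7 (read(1)): returned '', offset=27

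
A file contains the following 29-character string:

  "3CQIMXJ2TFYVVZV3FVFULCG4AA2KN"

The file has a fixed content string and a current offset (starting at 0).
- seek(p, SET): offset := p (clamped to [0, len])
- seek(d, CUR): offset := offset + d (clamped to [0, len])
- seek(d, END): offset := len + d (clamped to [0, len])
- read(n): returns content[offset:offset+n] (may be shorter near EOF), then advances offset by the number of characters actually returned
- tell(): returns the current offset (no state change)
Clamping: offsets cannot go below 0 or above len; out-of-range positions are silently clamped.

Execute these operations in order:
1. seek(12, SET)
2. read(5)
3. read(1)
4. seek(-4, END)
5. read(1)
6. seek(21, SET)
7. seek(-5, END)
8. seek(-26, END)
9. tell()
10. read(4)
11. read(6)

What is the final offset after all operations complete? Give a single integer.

Answer: 13

Derivation:
After 1 (seek(12, SET)): offset=12
After 2 (read(5)): returned 'VZV3F', offset=17
After 3 (read(1)): returned 'V', offset=18
After 4 (seek(-4, END)): offset=25
After 5 (read(1)): returned 'A', offset=26
After 6 (seek(21, SET)): offset=21
After 7 (seek(-5, END)): offset=24
After 8 (seek(-26, END)): offset=3
After 9 (tell()): offset=3
After 10 (read(4)): returned 'IMXJ', offset=7
After 11 (read(6)): returned '2TFYVV', offset=13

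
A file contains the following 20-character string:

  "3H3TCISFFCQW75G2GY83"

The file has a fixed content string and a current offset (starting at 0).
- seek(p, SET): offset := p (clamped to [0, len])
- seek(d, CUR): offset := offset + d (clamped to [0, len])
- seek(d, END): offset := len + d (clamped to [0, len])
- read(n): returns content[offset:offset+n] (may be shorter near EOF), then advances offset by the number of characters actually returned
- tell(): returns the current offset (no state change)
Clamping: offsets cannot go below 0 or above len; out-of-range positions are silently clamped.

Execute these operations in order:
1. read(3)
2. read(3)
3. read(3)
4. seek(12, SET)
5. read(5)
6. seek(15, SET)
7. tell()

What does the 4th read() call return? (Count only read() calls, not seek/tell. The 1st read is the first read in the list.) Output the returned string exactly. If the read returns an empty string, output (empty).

Answer: 75G2G

Derivation:
After 1 (read(3)): returned '3H3', offset=3
After 2 (read(3)): returned 'TCI', offset=6
After 3 (read(3)): returned 'SFF', offset=9
After 4 (seek(12, SET)): offset=12
After 5 (read(5)): returned '75G2G', offset=17
After 6 (seek(15, SET)): offset=15
After 7 (tell()): offset=15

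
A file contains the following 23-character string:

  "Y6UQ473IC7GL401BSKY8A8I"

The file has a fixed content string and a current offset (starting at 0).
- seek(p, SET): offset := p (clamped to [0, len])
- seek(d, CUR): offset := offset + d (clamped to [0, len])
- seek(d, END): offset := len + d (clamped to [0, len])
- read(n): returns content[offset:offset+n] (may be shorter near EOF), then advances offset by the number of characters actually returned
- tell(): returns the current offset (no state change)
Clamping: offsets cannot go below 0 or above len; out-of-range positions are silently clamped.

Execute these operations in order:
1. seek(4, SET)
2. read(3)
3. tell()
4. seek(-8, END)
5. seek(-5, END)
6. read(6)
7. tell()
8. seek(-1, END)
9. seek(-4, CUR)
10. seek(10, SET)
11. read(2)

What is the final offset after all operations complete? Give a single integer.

After 1 (seek(4, SET)): offset=4
After 2 (read(3)): returned '473', offset=7
After 3 (tell()): offset=7
After 4 (seek(-8, END)): offset=15
After 5 (seek(-5, END)): offset=18
After 6 (read(6)): returned 'Y8A8I', offset=23
After 7 (tell()): offset=23
After 8 (seek(-1, END)): offset=22
After 9 (seek(-4, CUR)): offset=18
After 10 (seek(10, SET)): offset=10
After 11 (read(2)): returned 'GL', offset=12

Answer: 12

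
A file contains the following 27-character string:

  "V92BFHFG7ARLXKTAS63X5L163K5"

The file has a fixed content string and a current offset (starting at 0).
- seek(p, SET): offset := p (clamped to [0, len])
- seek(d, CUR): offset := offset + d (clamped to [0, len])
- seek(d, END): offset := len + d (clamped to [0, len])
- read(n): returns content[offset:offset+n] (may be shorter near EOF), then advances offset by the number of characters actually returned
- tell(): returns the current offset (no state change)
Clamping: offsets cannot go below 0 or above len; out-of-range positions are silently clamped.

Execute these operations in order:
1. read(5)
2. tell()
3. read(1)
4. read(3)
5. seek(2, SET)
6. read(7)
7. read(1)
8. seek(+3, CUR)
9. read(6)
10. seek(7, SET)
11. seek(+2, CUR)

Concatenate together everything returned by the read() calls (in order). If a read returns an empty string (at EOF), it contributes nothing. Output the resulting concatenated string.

Answer: V92BFHFG72BFHFG7AKTAS63

Derivation:
After 1 (read(5)): returned 'V92BF', offset=5
After 2 (tell()): offset=5
After 3 (read(1)): returned 'H', offset=6
After 4 (read(3)): returned 'FG7', offset=9
After 5 (seek(2, SET)): offset=2
After 6 (read(7)): returned '2BFHFG7', offset=9
After 7 (read(1)): returned 'A', offset=10
After 8 (seek(+3, CUR)): offset=13
After 9 (read(6)): returned 'KTAS63', offset=19
After 10 (seek(7, SET)): offset=7
After 11 (seek(+2, CUR)): offset=9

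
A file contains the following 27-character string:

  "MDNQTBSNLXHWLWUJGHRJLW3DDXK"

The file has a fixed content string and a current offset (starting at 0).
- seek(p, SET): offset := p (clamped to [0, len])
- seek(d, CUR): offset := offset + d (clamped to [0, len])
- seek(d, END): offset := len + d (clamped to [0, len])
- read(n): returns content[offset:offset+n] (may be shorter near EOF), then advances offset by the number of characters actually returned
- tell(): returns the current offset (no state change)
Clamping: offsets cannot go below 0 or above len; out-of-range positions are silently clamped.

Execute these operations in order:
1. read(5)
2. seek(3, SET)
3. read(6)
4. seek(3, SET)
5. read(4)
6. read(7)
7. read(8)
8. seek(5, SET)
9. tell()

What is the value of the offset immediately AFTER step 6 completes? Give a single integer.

Answer: 14

Derivation:
After 1 (read(5)): returned 'MDNQT', offset=5
After 2 (seek(3, SET)): offset=3
After 3 (read(6)): returned 'QTBSNL', offset=9
After 4 (seek(3, SET)): offset=3
After 5 (read(4)): returned 'QTBS', offset=7
After 6 (read(7)): returned 'NLXHWLW', offset=14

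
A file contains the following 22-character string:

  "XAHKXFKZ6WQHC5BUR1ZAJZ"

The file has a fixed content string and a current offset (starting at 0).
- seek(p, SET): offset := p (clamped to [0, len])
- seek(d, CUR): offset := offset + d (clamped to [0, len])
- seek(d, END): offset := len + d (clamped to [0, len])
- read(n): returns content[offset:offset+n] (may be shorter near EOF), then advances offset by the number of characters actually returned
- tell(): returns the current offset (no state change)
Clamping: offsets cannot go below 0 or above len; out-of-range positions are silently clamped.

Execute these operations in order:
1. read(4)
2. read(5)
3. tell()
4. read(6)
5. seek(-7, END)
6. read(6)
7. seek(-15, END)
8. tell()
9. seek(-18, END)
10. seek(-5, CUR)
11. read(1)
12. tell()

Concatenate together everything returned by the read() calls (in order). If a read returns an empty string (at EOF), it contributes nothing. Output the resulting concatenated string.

Answer: XAHKXFKZ6WQHC5BUR1ZAJX

Derivation:
After 1 (read(4)): returned 'XAHK', offset=4
After 2 (read(5)): returned 'XFKZ6', offset=9
After 3 (tell()): offset=9
After 4 (read(6)): returned 'WQHC5B', offset=15
After 5 (seek(-7, END)): offset=15
After 6 (read(6)): returned 'UR1ZAJ', offset=21
After 7 (seek(-15, END)): offset=7
After 8 (tell()): offset=7
After 9 (seek(-18, END)): offset=4
After 10 (seek(-5, CUR)): offset=0
After 11 (read(1)): returned 'X', offset=1
After 12 (tell()): offset=1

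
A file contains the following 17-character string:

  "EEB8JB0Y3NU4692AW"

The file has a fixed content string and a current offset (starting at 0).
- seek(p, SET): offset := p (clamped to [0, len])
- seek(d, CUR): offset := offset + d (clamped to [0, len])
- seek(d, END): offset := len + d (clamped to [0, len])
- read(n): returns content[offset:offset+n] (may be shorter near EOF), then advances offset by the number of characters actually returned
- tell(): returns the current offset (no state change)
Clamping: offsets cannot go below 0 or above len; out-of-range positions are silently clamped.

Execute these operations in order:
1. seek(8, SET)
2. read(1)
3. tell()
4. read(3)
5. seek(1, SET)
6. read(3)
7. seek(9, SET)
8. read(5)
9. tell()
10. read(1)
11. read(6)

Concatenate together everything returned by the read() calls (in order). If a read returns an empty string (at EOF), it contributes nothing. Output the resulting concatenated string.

Answer: 3NU4EB8NU4692AW

Derivation:
After 1 (seek(8, SET)): offset=8
After 2 (read(1)): returned '3', offset=9
After 3 (tell()): offset=9
After 4 (read(3)): returned 'NU4', offset=12
After 5 (seek(1, SET)): offset=1
After 6 (read(3)): returned 'EB8', offset=4
After 7 (seek(9, SET)): offset=9
After 8 (read(5)): returned 'NU469', offset=14
After 9 (tell()): offset=14
After 10 (read(1)): returned '2', offset=15
After 11 (read(6)): returned 'AW', offset=17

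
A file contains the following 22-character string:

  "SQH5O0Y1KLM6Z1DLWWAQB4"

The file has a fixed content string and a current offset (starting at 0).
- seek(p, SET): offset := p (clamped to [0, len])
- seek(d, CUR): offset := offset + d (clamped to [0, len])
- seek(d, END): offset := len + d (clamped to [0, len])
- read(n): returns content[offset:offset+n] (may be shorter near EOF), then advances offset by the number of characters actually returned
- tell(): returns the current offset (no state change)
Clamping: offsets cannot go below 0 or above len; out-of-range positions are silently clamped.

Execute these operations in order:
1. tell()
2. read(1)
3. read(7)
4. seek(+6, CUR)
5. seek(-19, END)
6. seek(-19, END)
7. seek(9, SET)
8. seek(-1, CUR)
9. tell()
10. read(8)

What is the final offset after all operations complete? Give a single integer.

After 1 (tell()): offset=0
After 2 (read(1)): returned 'S', offset=1
After 3 (read(7)): returned 'QH5O0Y1', offset=8
After 4 (seek(+6, CUR)): offset=14
After 5 (seek(-19, END)): offset=3
After 6 (seek(-19, END)): offset=3
After 7 (seek(9, SET)): offset=9
After 8 (seek(-1, CUR)): offset=8
After 9 (tell()): offset=8
After 10 (read(8)): returned 'KLM6Z1DL', offset=16

Answer: 16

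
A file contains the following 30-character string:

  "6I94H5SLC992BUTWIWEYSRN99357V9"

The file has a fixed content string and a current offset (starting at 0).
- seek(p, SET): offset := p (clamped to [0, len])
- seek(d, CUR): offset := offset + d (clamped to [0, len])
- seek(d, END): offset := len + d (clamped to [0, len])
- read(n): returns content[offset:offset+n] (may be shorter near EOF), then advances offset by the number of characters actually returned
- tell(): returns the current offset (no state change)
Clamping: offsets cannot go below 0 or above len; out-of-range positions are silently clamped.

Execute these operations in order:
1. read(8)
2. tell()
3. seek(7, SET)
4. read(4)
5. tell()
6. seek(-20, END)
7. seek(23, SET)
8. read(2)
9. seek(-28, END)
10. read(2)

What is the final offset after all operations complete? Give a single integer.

Answer: 4

Derivation:
After 1 (read(8)): returned '6I94H5SL', offset=8
After 2 (tell()): offset=8
After 3 (seek(7, SET)): offset=7
After 4 (read(4)): returned 'LC99', offset=11
After 5 (tell()): offset=11
After 6 (seek(-20, END)): offset=10
After 7 (seek(23, SET)): offset=23
After 8 (read(2)): returned '99', offset=25
After 9 (seek(-28, END)): offset=2
After 10 (read(2)): returned '94', offset=4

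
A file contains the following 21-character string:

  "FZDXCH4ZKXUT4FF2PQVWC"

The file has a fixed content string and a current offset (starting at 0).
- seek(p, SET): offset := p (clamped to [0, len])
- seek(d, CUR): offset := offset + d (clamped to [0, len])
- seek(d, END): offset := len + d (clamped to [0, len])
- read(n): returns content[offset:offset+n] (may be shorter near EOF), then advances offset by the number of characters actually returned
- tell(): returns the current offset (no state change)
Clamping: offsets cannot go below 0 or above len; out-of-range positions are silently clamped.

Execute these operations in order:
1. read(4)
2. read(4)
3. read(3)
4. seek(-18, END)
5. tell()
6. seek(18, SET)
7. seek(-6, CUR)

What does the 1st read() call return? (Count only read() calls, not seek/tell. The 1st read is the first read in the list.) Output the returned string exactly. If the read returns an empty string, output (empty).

After 1 (read(4)): returned 'FZDX', offset=4
After 2 (read(4)): returned 'CH4Z', offset=8
After 3 (read(3)): returned 'KXU', offset=11
After 4 (seek(-18, END)): offset=3
After 5 (tell()): offset=3
After 6 (seek(18, SET)): offset=18
After 7 (seek(-6, CUR)): offset=12

Answer: FZDX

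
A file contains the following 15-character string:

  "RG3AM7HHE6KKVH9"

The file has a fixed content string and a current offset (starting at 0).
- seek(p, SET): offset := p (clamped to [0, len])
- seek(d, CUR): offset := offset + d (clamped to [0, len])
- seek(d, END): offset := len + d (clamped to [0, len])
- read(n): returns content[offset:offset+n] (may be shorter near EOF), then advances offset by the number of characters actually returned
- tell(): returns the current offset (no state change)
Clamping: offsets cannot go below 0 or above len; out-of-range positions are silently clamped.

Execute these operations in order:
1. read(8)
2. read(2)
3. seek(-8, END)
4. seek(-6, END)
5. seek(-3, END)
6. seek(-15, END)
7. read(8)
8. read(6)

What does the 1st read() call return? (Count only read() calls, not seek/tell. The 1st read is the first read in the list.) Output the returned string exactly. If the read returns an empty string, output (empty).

After 1 (read(8)): returned 'RG3AM7HH', offset=8
After 2 (read(2)): returned 'E6', offset=10
After 3 (seek(-8, END)): offset=7
After 4 (seek(-6, END)): offset=9
After 5 (seek(-3, END)): offset=12
After 6 (seek(-15, END)): offset=0
After 7 (read(8)): returned 'RG3AM7HH', offset=8
After 8 (read(6)): returned 'E6KKVH', offset=14

Answer: RG3AM7HH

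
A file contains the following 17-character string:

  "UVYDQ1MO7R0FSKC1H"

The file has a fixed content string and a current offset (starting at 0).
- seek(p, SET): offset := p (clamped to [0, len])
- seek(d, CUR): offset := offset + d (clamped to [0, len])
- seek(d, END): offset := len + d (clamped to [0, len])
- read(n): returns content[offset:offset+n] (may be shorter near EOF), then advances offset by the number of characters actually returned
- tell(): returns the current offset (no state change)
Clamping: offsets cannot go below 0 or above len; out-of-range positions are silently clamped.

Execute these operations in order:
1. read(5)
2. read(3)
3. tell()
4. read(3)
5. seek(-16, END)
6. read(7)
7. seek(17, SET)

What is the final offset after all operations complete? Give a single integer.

After 1 (read(5)): returned 'UVYDQ', offset=5
After 2 (read(3)): returned '1MO', offset=8
After 3 (tell()): offset=8
After 4 (read(3)): returned '7R0', offset=11
After 5 (seek(-16, END)): offset=1
After 6 (read(7)): returned 'VYDQ1MO', offset=8
After 7 (seek(17, SET)): offset=17

Answer: 17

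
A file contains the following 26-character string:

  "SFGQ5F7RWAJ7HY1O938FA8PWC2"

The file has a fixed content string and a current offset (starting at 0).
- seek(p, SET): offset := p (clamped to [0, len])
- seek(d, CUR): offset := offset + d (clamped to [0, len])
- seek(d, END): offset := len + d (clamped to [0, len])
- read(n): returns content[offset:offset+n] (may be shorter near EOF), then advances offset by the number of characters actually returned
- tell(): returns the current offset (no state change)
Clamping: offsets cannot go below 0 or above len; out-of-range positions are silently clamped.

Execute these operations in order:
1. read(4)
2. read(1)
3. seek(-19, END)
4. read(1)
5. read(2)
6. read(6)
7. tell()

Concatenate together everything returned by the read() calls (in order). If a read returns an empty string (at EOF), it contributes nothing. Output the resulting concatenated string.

After 1 (read(4)): returned 'SFGQ', offset=4
After 2 (read(1)): returned '5', offset=5
After 3 (seek(-19, END)): offset=7
After 4 (read(1)): returned 'R', offset=8
After 5 (read(2)): returned 'WA', offset=10
After 6 (read(6)): returned 'J7HY1O', offset=16
After 7 (tell()): offset=16

Answer: SFGQ5RWAJ7HY1O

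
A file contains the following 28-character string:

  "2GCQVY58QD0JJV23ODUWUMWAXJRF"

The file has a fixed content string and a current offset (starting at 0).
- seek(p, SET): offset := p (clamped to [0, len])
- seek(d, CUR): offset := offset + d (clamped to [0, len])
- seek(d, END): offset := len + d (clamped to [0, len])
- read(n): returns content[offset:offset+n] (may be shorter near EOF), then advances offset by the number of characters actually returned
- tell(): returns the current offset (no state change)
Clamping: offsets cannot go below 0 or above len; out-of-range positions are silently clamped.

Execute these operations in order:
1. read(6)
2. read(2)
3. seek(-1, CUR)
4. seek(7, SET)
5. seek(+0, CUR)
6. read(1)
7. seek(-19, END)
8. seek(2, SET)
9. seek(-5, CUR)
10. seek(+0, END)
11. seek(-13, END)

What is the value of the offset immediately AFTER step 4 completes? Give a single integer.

Answer: 7

Derivation:
After 1 (read(6)): returned '2GCQVY', offset=6
After 2 (read(2)): returned '58', offset=8
After 3 (seek(-1, CUR)): offset=7
After 4 (seek(7, SET)): offset=7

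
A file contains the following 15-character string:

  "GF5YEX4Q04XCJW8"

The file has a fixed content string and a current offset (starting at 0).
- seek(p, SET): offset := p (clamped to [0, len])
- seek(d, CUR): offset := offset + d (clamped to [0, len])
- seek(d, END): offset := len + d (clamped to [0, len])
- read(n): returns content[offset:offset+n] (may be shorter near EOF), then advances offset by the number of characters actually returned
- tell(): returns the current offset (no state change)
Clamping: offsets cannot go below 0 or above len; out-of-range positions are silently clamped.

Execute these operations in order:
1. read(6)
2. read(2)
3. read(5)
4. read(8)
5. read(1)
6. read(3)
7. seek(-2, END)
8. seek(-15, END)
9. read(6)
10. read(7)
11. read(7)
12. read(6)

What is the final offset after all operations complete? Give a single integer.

Answer: 15

Derivation:
After 1 (read(6)): returned 'GF5YEX', offset=6
After 2 (read(2)): returned '4Q', offset=8
After 3 (read(5)): returned '04XCJ', offset=13
After 4 (read(8)): returned 'W8', offset=15
After 5 (read(1)): returned '', offset=15
After 6 (read(3)): returned '', offset=15
After 7 (seek(-2, END)): offset=13
After 8 (seek(-15, END)): offset=0
After 9 (read(6)): returned 'GF5YEX', offset=6
After 10 (read(7)): returned '4Q04XCJ', offset=13
After 11 (read(7)): returned 'W8', offset=15
After 12 (read(6)): returned '', offset=15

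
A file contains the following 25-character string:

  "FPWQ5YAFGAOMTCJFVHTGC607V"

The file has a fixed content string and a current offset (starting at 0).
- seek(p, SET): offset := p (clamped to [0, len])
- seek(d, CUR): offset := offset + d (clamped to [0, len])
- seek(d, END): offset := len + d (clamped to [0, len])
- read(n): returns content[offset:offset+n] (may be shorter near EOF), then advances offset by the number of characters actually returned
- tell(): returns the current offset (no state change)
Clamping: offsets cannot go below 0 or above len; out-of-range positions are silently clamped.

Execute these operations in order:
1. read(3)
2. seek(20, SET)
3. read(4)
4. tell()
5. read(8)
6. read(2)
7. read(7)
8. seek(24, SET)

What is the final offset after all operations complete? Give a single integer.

Answer: 24

Derivation:
After 1 (read(3)): returned 'FPW', offset=3
After 2 (seek(20, SET)): offset=20
After 3 (read(4)): returned 'C607', offset=24
After 4 (tell()): offset=24
After 5 (read(8)): returned 'V', offset=25
After 6 (read(2)): returned '', offset=25
After 7 (read(7)): returned '', offset=25
After 8 (seek(24, SET)): offset=24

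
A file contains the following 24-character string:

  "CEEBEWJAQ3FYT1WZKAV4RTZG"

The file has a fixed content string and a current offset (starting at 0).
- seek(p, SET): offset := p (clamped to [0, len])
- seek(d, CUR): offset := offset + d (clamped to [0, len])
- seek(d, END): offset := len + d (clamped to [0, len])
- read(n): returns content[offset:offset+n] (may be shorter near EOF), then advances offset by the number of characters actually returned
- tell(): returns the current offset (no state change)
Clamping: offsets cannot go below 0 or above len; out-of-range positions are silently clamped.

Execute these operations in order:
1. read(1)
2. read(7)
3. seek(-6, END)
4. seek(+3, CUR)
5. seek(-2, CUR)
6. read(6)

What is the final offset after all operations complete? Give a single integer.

After 1 (read(1)): returned 'C', offset=1
After 2 (read(7)): returned 'EEBEWJA', offset=8
After 3 (seek(-6, END)): offset=18
After 4 (seek(+3, CUR)): offset=21
After 5 (seek(-2, CUR)): offset=19
After 6 (read(6)): returned '4RTZG', offset=24

Answer: 24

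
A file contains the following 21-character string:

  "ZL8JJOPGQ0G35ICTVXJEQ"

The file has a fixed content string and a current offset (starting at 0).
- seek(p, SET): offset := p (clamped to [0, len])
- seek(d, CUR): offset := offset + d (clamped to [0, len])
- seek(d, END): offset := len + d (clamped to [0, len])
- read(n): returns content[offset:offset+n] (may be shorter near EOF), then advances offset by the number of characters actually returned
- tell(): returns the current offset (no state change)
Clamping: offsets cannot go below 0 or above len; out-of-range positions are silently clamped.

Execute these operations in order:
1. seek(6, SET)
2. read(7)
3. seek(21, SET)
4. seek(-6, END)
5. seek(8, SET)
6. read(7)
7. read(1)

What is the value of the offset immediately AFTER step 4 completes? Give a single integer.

After 1 (seek(6, SET)): offset=6
After 2 (read(7)): returned 'PGQ0G35', offset=13
After 3 (seek(21, SET)): offset=21
After 4 (seek(-6, END)): offset=15

Answer: 15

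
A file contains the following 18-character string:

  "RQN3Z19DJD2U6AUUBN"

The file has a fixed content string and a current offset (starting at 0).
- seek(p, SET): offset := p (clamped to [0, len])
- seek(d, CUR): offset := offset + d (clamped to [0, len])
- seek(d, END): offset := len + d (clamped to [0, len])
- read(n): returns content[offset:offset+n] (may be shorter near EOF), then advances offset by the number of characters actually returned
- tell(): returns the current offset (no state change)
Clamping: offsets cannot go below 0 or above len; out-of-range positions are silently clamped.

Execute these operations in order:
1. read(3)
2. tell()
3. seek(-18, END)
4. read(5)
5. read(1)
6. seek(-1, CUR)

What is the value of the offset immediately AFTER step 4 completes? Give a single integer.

After 1 (read(3)): returned 'RQN', offset=3
After 2 (tell()): offset=3
After 3 (seek(-18, END)): offset=0
After 4 (read(5)): returned 'RQN3Z', offset=5

Answer: 5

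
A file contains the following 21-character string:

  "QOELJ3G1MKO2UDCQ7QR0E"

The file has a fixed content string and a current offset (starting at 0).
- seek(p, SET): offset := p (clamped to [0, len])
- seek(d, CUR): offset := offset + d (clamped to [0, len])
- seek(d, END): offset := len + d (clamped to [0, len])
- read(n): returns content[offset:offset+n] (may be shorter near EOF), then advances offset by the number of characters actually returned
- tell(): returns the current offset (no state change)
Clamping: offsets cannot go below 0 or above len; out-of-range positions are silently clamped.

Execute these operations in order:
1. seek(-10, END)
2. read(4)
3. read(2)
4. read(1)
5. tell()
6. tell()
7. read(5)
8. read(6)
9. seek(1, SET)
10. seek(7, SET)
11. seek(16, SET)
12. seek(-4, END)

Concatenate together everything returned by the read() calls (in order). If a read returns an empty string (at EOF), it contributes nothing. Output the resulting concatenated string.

Answer: 2UDCQ7QR0E

Derivation:
After 1 (seek(-10, END)): offset=11
After 2 (read(4)): returned '2UDC', offset=15
After 3 (read(2)): returned 'Q7', offset=17
After 4 (read(1)): returned 'Q', offset=18
After 5 (tell()): offset=18
After 6 (tell()): offset=18
After 7 (read(5)): returned 'R0E', offset=21
After 8 (read(6)): returned '', offset=21
After 9 (seek(1, SET)): offset=1
After 10 (seek(7, SET)): offset=7
After 11 (seek(16, SET)): offset=16
After 12 (seek(-4, END)): offset=17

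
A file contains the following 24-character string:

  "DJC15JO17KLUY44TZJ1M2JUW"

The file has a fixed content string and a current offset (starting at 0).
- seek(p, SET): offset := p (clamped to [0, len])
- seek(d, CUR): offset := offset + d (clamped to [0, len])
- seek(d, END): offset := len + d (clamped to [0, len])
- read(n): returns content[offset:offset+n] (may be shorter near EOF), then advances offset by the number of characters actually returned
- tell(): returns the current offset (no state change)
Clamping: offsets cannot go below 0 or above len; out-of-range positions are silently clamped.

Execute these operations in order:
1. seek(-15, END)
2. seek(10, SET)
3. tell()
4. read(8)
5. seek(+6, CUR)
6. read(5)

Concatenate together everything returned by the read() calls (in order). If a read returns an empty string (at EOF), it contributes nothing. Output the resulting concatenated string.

After 1 (seek(-15, END)): offset=9
After 2 (seek(10, SET)): offset=10
After 3 (tell()): offset=10
After 4 (read(8)): returned 'LUY44TZJ', offset=18
After 5 (seek(+6, CUR)): offset=24
After 6 (read(5)): returned '', offset=24

Answer: LUY44TZJ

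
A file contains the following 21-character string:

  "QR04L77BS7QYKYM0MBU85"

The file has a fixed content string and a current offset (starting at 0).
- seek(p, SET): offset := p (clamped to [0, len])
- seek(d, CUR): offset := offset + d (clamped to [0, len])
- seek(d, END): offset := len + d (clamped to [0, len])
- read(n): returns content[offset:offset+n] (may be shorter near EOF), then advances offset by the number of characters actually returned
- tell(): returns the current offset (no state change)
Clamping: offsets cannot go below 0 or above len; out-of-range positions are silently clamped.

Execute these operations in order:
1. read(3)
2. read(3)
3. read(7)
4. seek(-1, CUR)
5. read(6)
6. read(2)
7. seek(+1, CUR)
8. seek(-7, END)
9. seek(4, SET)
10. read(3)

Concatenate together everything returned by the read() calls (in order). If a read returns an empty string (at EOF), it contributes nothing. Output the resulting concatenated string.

After 1 (read(3)): returned 'QR0', offset=3
After 2 (read(3)): returned '4L7', offset=6
After 3 (read(7)): returned '7BS7QYK', offset=13
After 4 (seek(-1, CUR)): offset=12
After 5 (read(6)): returned 'KYM0MB', offset=18
After 6 (read(2)): returned 'U8', offset=20
After 7 (seek(+1, CUR)): offset=21
After 8 (seek(-7, END)): offset=14
After 9 (seek(4, SET)): offset=4
After 10 (read(3)): returned 'L77', offset=7

Answer: QR04L77BS7QYKKYM0MBU8L77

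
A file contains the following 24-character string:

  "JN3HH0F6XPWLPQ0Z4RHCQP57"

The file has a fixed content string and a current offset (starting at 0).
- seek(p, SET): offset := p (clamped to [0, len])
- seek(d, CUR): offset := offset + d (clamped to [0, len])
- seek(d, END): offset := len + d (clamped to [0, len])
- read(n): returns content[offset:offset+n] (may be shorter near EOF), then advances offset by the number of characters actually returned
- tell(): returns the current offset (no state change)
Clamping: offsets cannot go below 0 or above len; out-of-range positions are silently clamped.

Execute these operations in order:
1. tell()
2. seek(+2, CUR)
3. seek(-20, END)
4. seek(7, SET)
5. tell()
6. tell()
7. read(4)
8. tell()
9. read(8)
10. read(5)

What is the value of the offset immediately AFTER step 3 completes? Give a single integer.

After 1 (tell()): offset=0
After 2 (seek(+2, CUR)): offset=2
After 3 (seek(-20, END)): offset=4

Answer: 4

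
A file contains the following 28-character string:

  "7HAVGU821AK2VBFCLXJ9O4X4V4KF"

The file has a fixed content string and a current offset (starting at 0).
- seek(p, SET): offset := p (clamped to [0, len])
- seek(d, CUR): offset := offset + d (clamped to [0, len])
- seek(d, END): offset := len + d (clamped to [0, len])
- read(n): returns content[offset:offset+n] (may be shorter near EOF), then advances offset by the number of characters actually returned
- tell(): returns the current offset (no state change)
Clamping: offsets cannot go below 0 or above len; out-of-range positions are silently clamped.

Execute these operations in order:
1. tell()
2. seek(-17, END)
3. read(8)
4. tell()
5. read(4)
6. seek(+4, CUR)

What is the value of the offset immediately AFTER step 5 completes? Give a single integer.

After 1 (tell()): offset=0
After 2 (seek(-17, END)): offset=11
After 3 (read(8)): returned '2VBFCLXJ', offset=19
After 4 (tell()): offset=19
After 5 (read(4)): returned '9O4X', offset=23

Answer: 23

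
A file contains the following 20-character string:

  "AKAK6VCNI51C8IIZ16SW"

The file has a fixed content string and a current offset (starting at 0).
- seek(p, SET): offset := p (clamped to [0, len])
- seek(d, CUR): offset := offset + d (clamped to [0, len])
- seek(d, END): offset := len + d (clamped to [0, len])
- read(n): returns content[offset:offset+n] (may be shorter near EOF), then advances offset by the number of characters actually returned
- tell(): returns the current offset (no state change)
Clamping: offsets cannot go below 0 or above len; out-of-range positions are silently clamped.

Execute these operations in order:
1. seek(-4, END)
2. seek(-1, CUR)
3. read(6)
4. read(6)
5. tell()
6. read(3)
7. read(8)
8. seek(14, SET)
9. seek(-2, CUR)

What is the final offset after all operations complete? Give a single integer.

After 1 (seek(-4, END)): offset=16
After 2 (seek(-1, CUR)): offset=15
After 3 (read(6)): returned 'Z16SW', offset=20
After 4 (read(6)): returned '', offset=20
After 5 (tell()): offset=20
After 6 (read(3)): returned '', offset=20
After 7 (read(8)): returned '', offset=20
After 8 (seek(14, SET)): offset=14
After 9 (seek(-2, CUR)): offset=12

Answer: 12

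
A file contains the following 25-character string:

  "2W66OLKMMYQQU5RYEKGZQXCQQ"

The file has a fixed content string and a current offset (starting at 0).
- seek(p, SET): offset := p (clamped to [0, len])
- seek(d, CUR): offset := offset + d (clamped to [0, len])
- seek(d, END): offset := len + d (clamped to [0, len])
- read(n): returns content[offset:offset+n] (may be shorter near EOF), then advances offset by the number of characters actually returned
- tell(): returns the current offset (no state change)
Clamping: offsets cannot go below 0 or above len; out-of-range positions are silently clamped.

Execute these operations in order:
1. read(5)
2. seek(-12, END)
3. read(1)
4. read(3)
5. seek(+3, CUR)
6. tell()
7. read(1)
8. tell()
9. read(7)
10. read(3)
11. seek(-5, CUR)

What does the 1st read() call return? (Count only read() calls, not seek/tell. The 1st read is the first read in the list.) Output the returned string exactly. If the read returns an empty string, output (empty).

After 1 (read(5)): returned '2W66O', offset=5
After 2 (seek(-12, END)): offset=13
After 3 (read(1)): returned '5', offset=14
After 4 (read(3)): returned 'RYE', offset=17
After 5 (seek(+3, CUR)): offset=20
After 6 (tell()): offset=20
After 7 (read(1)): returned 'Q', offset=21
After 8 (tell()): offset=21
After 9 (read(7)): returned 'XCQQ', offset=25
After 10 (read(3)): returned '', offset=25
After 11 (seek(-5, CUR)): offset=20

Answer: 2W66O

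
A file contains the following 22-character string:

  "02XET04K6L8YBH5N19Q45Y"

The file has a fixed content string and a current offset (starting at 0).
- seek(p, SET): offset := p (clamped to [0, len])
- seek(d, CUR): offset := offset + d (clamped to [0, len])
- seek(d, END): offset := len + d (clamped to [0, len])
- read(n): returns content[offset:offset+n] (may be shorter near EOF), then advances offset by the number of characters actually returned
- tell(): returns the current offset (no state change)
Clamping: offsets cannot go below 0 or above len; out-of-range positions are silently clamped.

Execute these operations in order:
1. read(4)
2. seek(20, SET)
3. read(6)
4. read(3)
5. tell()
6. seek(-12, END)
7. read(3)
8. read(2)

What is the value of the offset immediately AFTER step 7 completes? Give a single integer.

Answer: 13

Derivation:
After 1 (read(4)): returned '02XE', offset=4
After 2 (seek(20, SET)): offset=20
After 3 (read(6)): returned '5Y', offset=22
After 4 (read(3)): returned '', offset=22
After 5 (tell()): offset=22
After 6 (seek(-12, END)): offset=10
After 7 (read(3)): returned '8YB', offset=13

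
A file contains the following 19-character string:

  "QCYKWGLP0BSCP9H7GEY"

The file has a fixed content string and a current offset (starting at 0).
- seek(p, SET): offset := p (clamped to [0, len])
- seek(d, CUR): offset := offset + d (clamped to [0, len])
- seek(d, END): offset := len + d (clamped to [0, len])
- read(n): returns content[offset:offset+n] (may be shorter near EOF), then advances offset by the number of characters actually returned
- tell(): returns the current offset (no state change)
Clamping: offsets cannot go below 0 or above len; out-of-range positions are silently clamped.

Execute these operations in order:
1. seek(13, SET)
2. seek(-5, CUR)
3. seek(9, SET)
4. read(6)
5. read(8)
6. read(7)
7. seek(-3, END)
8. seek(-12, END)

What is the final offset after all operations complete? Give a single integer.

After 1 (seek(13, SET)): offset=13
After 2 (seek(-5, CUR)): offset=8
After 3 (seek(9, SET)): offset=9
After 4 (read(6)): returned 'BSCP9H', offset=15
After 5 (read(8)): returned '7GEY', offset=19
After 6 (read(7)): returned '', offset=19
After 7 (seek(-3, END)): offset=16
After 8 (seek(-12, END)): offset=7

Answer: 7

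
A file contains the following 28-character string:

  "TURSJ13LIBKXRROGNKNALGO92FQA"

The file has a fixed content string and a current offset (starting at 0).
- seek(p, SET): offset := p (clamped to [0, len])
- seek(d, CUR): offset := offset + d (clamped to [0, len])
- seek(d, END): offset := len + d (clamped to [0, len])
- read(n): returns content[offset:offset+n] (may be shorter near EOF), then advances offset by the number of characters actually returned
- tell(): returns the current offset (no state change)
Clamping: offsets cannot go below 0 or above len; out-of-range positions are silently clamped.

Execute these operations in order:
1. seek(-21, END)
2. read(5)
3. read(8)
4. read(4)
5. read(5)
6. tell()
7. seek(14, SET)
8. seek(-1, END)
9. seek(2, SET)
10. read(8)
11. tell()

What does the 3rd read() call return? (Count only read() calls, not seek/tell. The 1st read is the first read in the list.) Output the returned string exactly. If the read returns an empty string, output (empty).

After 1 (seek(-21, END)): offset=7
After 2 (read(5)): returned 'LIBKX', offset=12
After 3 (read(8)): returned 'RROGNKNA', offset=20
After 4 (read(4)): returned 'LGO9', offset=24
After 5 (read(5)): returned '2FQA', offset=28
After 6 (tell()): offset=28
After 7 (seek(14, SET)): offset=14
After 8 (seek(-1, END)): offset=27
After 9 (seek(2, SET)): offset=2
After 10 (read(8)): returned 'RSJ13LIB', offset=10
After 11 (tell()): offset=10

Answer: LGO9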